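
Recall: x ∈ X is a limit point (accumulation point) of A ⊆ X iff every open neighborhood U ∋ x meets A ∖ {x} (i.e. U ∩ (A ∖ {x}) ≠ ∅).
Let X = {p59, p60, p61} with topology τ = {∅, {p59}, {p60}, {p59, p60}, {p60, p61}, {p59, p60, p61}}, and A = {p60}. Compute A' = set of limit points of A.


A' = {p61}

For each x ∈ X, list the open sets U ∈ τ with x ∈ U, then check whether U ∩ (A ∖ {x}) ≠ ∅ for every such U.
  x = p59: open {p59} ∋ x has {p59} ∩ (A ∖ {p59}) = ∅, so x is NOT a limit point.
  x = p60: open {p60} ∋ x has {p60} ∩ (A ∖ {p60}) = ∅, so x is NOT a limit point.
  x = p61: opens ∋ x are {p60, p61}, {p59, p60, p61}; each meets A ∖ {p61}, so x IS a limit point.
Collecting: A' = {p61}.


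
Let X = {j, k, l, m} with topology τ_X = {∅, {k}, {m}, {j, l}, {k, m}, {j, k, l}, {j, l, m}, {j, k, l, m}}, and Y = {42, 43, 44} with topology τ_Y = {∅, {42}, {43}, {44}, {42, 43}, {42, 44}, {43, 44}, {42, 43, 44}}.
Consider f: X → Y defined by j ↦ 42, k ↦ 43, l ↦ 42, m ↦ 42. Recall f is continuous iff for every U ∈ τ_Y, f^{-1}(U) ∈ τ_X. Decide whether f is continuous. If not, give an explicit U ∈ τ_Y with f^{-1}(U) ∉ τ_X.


f IS continuous.

Compute f^{-1}(U) for each U ∈ τ_Y:
  U = ∅: f^{-1}(U) = ∅ ∈ τ_X ✓.
  U = {42}: f^{-1}(U) = {j, l, m} ∈ τ_X ✓.
  U = {43}: f^{-1}(U) = {k} ∈ τ_X ✓.
  U = {44}: f^{-1}(U) = ∅ ∈ τ_X ✓.
  U = {42, 43}: f^{-1}(U) = {j, k, l, m} ∈ τ_X ✓.
  U = {42, 44}: f^{-1}(U) = {j, l, m} ∈ τ_X ✓.
  U = {43, 44}: f^{-1}(U) = {k} ∈ τ_X ✓.
  U = {42, 43, 44}: f^{-1}(U) = {j, k, l, m} ∈ τ_X ✓.
Every preimage lies in τ_X, so f IS continuous.


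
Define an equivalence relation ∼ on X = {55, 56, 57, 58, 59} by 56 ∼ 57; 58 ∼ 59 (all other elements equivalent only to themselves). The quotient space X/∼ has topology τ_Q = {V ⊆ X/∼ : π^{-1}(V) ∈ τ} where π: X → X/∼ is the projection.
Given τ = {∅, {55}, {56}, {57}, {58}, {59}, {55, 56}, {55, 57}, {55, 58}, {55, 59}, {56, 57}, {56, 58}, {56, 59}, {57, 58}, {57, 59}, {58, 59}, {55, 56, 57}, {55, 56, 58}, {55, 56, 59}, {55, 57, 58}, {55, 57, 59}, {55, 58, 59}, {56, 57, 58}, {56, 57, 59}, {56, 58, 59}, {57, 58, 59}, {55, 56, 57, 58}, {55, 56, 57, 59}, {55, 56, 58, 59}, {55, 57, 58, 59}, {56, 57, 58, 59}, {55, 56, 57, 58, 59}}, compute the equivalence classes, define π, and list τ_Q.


X/∼ = {[55], [56=57], [58=59]}; |τ_Q| = 8.

Equivalence classes: [55], [56=57], [58=59].
Quotient map π: X → X/∼ sends 55 ↦ [55], 56 ↦ [56=57], 57 ↦ [56=57], 58 ↦ [58=59], 59 ↦ [58=59].
For each subset V ⊆ X/∼, compute π^{-1}(V) ⊆ X and check whether π^{-1}(V) ∈ τ. V is open in τ_Q iff π^{-1}(V) ∈ τ.
  V = {}: π^{-1}(V) = ∅ ∈ τ ✓.
  V = {[55]}: π^{-1}(V) = {55} ∈ τ ✓.
  V = {[56=57]}: π^{-1}(V) = {56, 57} ∈ τ ✓.
  V = {[55], [56=57]}: π^{-1}(V) = {55, 56, 57} ∈ τ ✓.
  V = {[58=59]}: π^{-1}(V) = {58, 59} ∈ τ ✓.
  V = {[55], [58=59]}: π^{-1}(V) = {55, 58, 59} ∈ τ ✓.
  V = {[56=57], [58=59]}: π^{-1}(V) = {56, 57, 58, 59} ∈ τ ✓.
  V = {[55], [56=57], [58=59]}: π^{-1}(V) = {55, 56, 57, 58, 59} ∈ τ ✓.
Open sets in the quotient: τ_Q = {{}, {[55]}, {[56=57]}, {[55], [56=57]}, {[58=59]}, {[55], [58=59]}, {[56=57], [58=59]}, {[55], [56=57], [58=59]}} (8 elements).


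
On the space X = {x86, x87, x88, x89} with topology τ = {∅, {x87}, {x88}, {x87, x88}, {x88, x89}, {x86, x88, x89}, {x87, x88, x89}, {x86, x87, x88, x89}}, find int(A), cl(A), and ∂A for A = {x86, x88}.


int(A) = {x88}, cl(A) = {x86, x88, x89}, ∂A = {x86, x89}.

Closed sets in (X, τ) are complements of opens:
  closed(X, τ) = {∅, {x86}, {x87}, {x86, x87}, {x86, x89}, {x86, x87, x89}, {x86, x88, x89}, {x86, x87, x88, x89}}.
int(A) = ⋃ {U ∈ τ : U ⊆ A}. Opens contained in A: ∅, {x88}.
Taking the union of these: int(A) = {x88}.
cl(A) = ⋂ {C closed : A ⊆ C}. Closed sets containing A: {x86, x88, x89}, {x86, x87, x88, x89}.
Intersecting these: cl(A) = {x86, x88, x89}.
∂A = cl(A) ∖ int(A) = {x86, x88, x89} ∖ {x88} = {x86, x89}.


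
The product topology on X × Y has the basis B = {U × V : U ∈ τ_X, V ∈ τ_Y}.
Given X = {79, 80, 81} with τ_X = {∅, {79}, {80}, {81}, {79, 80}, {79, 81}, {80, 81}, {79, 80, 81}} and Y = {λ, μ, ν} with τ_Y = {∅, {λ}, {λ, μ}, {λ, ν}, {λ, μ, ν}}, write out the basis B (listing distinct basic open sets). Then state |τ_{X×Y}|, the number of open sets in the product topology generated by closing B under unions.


Basis B = {∅ × ∅, {79} × {λ}, {80} × {λ}, {81} × {λ}, {79} × {λ, μ}, {79} × {λ, ν}, {79, 80} × {λ}, {79, 81} × {λ}, {80} × {λ, μ}, {80} × {λ, ν}, {80, 81} × {λ}, {81} × {λ, μ}, {81} × {λ, ν}, {79} × {λ, μ, ν}, {79, 80, 81} × {λ}, {80} × {λ, μ, ν}, {81} × {λ, μ, ν}, {79, 80} × {λ, μ}, {79, 81} × {λ, μ}, {79, 80} × {λ, ν}, {79, 81} × {λ, ν}, {80, 81} × {λ, μ}, {80, 81} × {λ, ν}, {79, 80} × {λ, μ, ν}, {79, 81} × {λ, μ, ν}, {79, 80, 81} × {λ, μ}, {79, 80, 81} × {λ, ν}, {80, 81} × {λ, μ, ν}, {79, 80, 81} × {λ, μ, ν}}; |τ_{X×Y}| = 125.

Enumerate products U × V with U ∈ τ_X, V ∈ τ_Y (deduplicated):
  ∅ × ∅ = {} (∅)
  {79} × {λ} = {(79,λ)}
  {80} × {λ} = {(80,λ)}
  {81} × {λ} = {(81,λ)}
  {79} × {λ, μ} = {(79,λ), (79,μ)}
  {79} × {λ, ν} = {(79,λ), (79,ν)}
  {79, 80} × {λ} = {(79,λ), (80,λ)}
  {79, 81} × {λ} = {(79,λ), (81,λ)}
  {80} × {λ, μ} = {(80,λ), (80,μ)}
  {80} × {λ, ν} = {(80,λ), (80,ν)}
  {80, 81} × {λ} = {(80,λ), (81,λ)}
  {81} × {λ, μ} = {(81,λ), (81,μ)}
  {81} × {λ, ν} = {(81,λ), (81,ν)}
  {79} × {λ, μ, ν} = {(79,λ), (79,μ), (79,ν)}
  {79, 80, 81} × {λ} = {(79,λ), (80,λ), (81,λ)}
  {80} × {λ, μ, ν} = {(80,λ), (80,μ), (80,ν)}
  {81} × {λ, μ, ν} = {(81,λ), (81,μ), (81,ν)}
  {79, 80} × {λ, μ} = {(79,λ), (79,μ), (80,λ), (80,μ)}
  {79, 81} × {λ, μ} = {(79,λ), (79,μ), (81,λ), (81,μ)}
  {79, 80} × {λ, ν} = {(79,λ), (79,ν), (80,λ), (80,ν)}
  {79, 81} × {λ, ν} = {(79,λ), (79,ν), (81,λ), (81,ν)}
  {80, 81} × {λ, μ} = {(80,λ), (80,μ), (81,λ), (81,μ)}
  {80, 81} × {λ, ν} = {(80,λ), (80,ν), (81,λ), (81,ν)}
  {79, 80} × {λ, μ, ν} = {(79,λ), (79,μ), (79,ν), (80,λ), (80,μ), (80,ν)}
  {79, 81} × {λ, μ, ν} = {(79,λ), (79,μ), (79,ν), (81,λ), (81,μ), (81,ν)}
  {79, 80, 81} × {λ, μ} = {(79,λ), (79,μ), (80,λ), (80,μ), (81,λ), (81,μ)}
  {79, 80, 81} × {λ, ν} = {(79,λ), (79,ν), (80,λ), (80,ν), (81,λ), (81,ν)}
  {80, 81} × {λ, μ, ν} = {(80,λ), (80,μ), (80,ν), (81,λ), (81,μ), (81,ν)}
  {79, 80, 81} × {λ, μ, ν} = {(79,λ), (79,μ), (79,ν), (80,λ), (80,μ), (80,ν), (81,λ), (81,μ), (81,ν)}
These 29 distinct sets form the basis B.
Close under arbitrary unions to get τ_{X×Y}; counting gives |τ_{X×Y}| = 125.


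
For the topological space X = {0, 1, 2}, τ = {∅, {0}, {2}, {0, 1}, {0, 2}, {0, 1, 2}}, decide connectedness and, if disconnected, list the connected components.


(X, τ) is disconnected; components = [{2}, {0, 1}].

Find clopen sets (U ∈ τ with X ∖ U ∈ τ):
  U = ∅, X ∖ U = {0, 1, 2} — both open, so U is clopen.
  U = {2}, X ∖ U = {0, 1} — both open, so U is clopen.
  U = {0, 1}, X ∖ U = {2} — both open, so U is clopen.
  U = {0, 1, 2}, X ∖ U = ∅ — both open, so U is clopen.
Nontrivial clopen(s) exist: e.g. {2}. So (X, τ) is disconnected.
Compute connected components by grouping points that agree on all clopens:
  component: {2}
  component: {0, 1}


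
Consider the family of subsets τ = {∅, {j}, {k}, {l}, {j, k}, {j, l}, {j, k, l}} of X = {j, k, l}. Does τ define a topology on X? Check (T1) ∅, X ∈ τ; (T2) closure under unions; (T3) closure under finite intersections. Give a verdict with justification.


τ is NOT a topology on X.

Axiom (T1): ∅ ∈ τ? Yes; X ∈ τ? Yes.
Axiom (T2/T3): check pairwise unions and intersections of members of τ.
Counterexample for (T2): {k} ∪ {l} = {k, l} ∉ τ. Therefore τ is NOT a topology.


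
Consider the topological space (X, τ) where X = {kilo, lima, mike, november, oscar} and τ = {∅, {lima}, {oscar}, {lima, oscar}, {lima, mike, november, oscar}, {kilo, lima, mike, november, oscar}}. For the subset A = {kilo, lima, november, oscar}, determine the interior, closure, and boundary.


int(A) = {lima, oscar}, cl(A) = {kilo, lima, mike, november, oscar}, ∂A = {kilo, mike, november}.

Closed sets in (X, τ) are complements of opens:
  closed(X, τ) = {∅, {kilo}, {kilo, mike, november}, {kilo, lima, mike, november}, {kilo, mike, november, oscar}, {kilo, lima, mike, november, oscar}}.
int(A) = ⋃ {U ∈ τ : U ⊆ A}. Opens contained in A: ∅, {lima}, {oscar}, {lima, oscar}.
Taking the union of these: int(A) = {lima, oscar}.
cl(A) = ⋂ {C closed : A ⊆ C}. Closed sets containing A: {kilo, lima, mike, november, oscar}.
Intersecting these: cl(A) = {kilo, lima, mike, november, oscar}.
∂A = cl(A) ∖ int(A) = {kilo, lima, mike, november, oscar} ∖ {lima, oscar} = {kilo, mike, november}.


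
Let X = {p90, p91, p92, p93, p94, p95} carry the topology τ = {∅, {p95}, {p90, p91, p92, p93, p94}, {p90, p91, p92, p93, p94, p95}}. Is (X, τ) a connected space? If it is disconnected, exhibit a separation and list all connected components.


(X, τ) is disconnected; components = [{p95}, {p90, p91, p92, p93, p94}].

Find clopen sets (U ∈ τ with X ∖ U ∈ τ):
  U = ∅, X ∖ U = {p90, p91, p92, p93, p94, p95} — both open, so U is clopen.
  U = {p95}, X ∖ U = {p90, p91, p92, p93, p94} — both open, so U is clopen.
  U = {p90, p91, p92, p93, p94}, X ∖ U = {p95} — both open, so U is clopen.
  U = {p90, p91, p92, p93, p94, p95}, X ∖ U = ∅ — both open, so U is clopen.
Nontrivial clopen(s) exist: e.g. {p95}. So (X, τ) is disconnected.
Compute connected components by grouping points that agree on all clopens:
  component: {p95}
  component: {p90, p91, p92, p93, p94}


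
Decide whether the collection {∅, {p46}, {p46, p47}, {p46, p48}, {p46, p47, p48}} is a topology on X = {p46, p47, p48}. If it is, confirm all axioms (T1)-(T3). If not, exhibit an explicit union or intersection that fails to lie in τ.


τ IS a topology on X.

Axiom (T1): ∅ ∈ τ? Yes; X ∈ τ? Yes.
Axiom (T2/T3): check pairwise unions and intersections of members of τ.
All pairwise intersections and unions checked — each lies in τ. Therefore τ satisfies (T1), (T2), (T3): it IS a topology on X.


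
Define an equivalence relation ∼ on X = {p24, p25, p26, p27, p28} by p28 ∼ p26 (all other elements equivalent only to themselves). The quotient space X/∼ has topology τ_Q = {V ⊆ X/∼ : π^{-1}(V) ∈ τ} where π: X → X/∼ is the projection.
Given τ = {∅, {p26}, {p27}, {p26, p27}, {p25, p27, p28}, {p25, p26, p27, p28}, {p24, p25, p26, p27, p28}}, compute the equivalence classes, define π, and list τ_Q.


X/∼ = {[p24], [p25], [p26=p28], [p27]}; |τ_Q| = 4.

Equivalence classes: [p24], [p25], [p26=p28], [p27].
Quotient map π: X → X/∼ sends p24 ↦ [p24], p25 ↦ [p25], p26 ↦ [p26=p28], p27 ↦ [p27], p28 ↦ [p26=p28].
For each subset V ⊆ X/∼, compute π^{-1}(V) ⊆ X and check whether π^{-1}(V) ∈ τ. V is open in τ_Q iff π^{-1}(V) ∈ τ.
  V = {}: π^{-1}(V) = ∅ ∈ τ ✓.
  V = {[p24]}: π^{-1}(V) = {p24} ∉ τ ✗.
  V = {[p25]}: π^{-1}(V) = {p25} ∉ τ ✗.
  V = {[p24], [p25]}: π^{-1}(V) = {p24, p25} ∉ τ ✗.
  V = {[p26=p28]}: π^{-1}(V) = {p26, p28} ∉ τ ✗.
  V = {[p24], [p26=p28]}: π^{-1}(V) = {p24, p26, p28} ∉ τ ✗.
  V = {[p25], [p26=p28]}: π^{-1}(V) = {p25, p26, p28} ∉ τ ✗.
  V = {[p24], [p25], [p26=p28]}: π^{-1}(V) = {p24, p25, p26, p28} ∉ τ ✗.
  V = {[p27]}: π^{-1}(V) = {p27} ∈ τ ✓.
  V = {[p24], [p27]}: π^{-1}(V) = {p24, p27} ∉ τ ✗.
  V = {[p25], [p27]}: π^{-1}(V) = {p25, p27} ∉ τ ✗.
  V = {[p24], [p25], [p27]}: π^{-1}(V) = {p24, p25, p27} ∉ τ ✗.
  V = {[p26=p28], [p27]}: π^{-1}(V) = {p26, p27, p28} ∉ τ ✗.
  V = {[p24], [p26=p28], [p27]}: π^{-1}(V) = {p24, p26, p27, p28} ∉ τ ✗.
  V = {[p25], [p26=p28], [p27]}: π^{-1}(V) = {p25, p26, p27, p28} ∈ τ ✓.
  V = {[p24], [p25], [p26=p28], [p27]}: π^{-1}(V) = {p24, p25, p26, p27, p28} ∈ τ ✓.
Open sets in the quotient: τ_Q = {{}, {[p27]}, {[p25], [p26=p28], [p27]}, {[p24], [p25], [p26=p28], [p27]}} (4 elements).


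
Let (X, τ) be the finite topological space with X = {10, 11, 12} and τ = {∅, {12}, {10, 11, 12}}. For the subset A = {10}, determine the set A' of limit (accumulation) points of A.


A' = {11}

For each x ∈ X, list the open sets U ∈ τ with x ∈ U, then check whether U ∩ (A ∖ {x}) ≠ ∅ for every such U.
  x = 10: open {10, 11, 12} ∋ x has {10, 11, 12} ∩ (A ∖ {10}) = ∅, so x is NOT a limit point.
  x = 11: opens ∋ x are {10, 11, 12}; each meets A ∖ {11}, so x IS a limit point.
  x = 12: open {12} ∋ x has {12} ∩ (A ∖ {12}) = ∅, so x is NOT a limit point.
Collecting: A' = {11}.


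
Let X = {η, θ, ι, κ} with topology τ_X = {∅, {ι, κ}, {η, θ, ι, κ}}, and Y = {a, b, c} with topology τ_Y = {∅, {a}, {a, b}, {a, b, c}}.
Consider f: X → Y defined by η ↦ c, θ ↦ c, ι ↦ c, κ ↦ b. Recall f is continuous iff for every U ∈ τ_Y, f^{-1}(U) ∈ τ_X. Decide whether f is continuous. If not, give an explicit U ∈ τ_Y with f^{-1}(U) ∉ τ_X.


f is NOT continuous.

Compute f^{-1}(U) for each U ∈ τ_Y:
  U = ∅: f^{-1}(U) = ∅ ∈ τ_X ✓.
  U = {a}: f^{-1}(U) = ∅ ∈ τ_X ✓.
  U = {a, b}: f^{-1}(U) = {κ} ∉ τ_X ✗.
  U = {a, b, c}: f^{-1}(U) = {η, θ, ι, κ} ∈ τ_X ✓.
Found U = {a, b} with f^{-1}(U) = {κ} not in τ_X. Therefore f is NOT continuous.


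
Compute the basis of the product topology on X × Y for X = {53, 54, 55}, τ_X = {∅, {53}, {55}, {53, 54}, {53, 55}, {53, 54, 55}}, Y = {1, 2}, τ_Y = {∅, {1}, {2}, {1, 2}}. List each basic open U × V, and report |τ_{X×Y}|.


Basis B = {∅ × ∅, {53} × {1}, {53} × {2}, {55} × {1}, {55} × {2}, {53} × {1, 2}, {53, 54} × {1}, {53, 55} × {1}, {53, 54} × {2}, {53, 55} × {2}, {55} × {1, 2}, {53, 54, 55} × {1}, {53, 54, 55} × {2}, {53, 54} × {1, 2}, {53, 55} × {1, 2}, {53, 54, 55} × {1, 2}}; |τ_{X×Y}| = 36.

Enumerate products U × V with U ∈ τ_X, V ∈ τ_Y (deduplicated):
  ∅ × ∅ = {} (∅)
  {53} × {1} = {(53,1)}
  {53} × {2} = {(53,2)}
  {55} × {1} = {(55,1)}
  {55} × {2} = {(55,2)}
  {53} × {1, 2} = {(53,1), (53,2)}
  {53, 54} × {1} = {(53,1), (54,1)}
  {53, 55} × {1} = {(53,1), (55,1)}
  {53, 54} × {2} = {(53,2), (54,2)}
  {53, 55} × {2} = {(53,2), (55,2)}
  {55} × {1, 2} = {(55,1), (55,2)}
  {53, 54, 55} × {1} = {(53,1), (54,1), (55,1)}
  {53, 54, 55} × {2} = {(53,2), (54,2), (55,2)}
  {53, 54} × {1, 2} = {(53,1), (53,2), (54,1), (54,2)}
  {53, 55} × {1, 2} = {(53,1), (53,2), (55,1), (55,2)}
  {53, 54, 55} × {1, 2} = {(53,1), (53,2), (54,1), (54,2), (55,1), (55,2)}
These 16 distinct sets form the basis B.
Close under arbitrary unions to get τ_{X×Y}; counting gives |τ_{X×Y}| = 36.


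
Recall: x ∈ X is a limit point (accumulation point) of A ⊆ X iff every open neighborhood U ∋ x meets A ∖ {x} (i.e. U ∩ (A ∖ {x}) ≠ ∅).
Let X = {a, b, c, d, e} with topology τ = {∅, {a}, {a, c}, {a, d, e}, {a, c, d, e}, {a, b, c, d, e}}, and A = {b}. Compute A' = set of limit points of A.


A' = ∅

For each x ∈ X, list the open sets U ∈ τ with x ∈ U, then check whether U ∩ (A ∖ {x}) ≠ ∅ for every such U.
  x = a: open {a} ∋ x has {a} ∩ (A ∖ {a}) = ∅, so x is NOT a limit point.
  x = b: open {a, b, c, d, e} ∋ x has {a, b, c, d, e} ∩ (A ∖ {b}) = ∅, so x is NOT a limit point.
  x = c: open {a, c} ∋ x has {a, c} ∩ (A ∖ {c}) = ∅, so x is NOT a limit point.
  x = d: open {a, d, e} ∋ x has {a, d, e} ∩ (A ∖ {d}) = ∅, so x is NOT a limit point.
  x = e: open {a, d, e} ∋ x has {a, d, e} ∩ (A ∖ {e}) = ∅, so x is NOT a limit point.
Collecting: A' = ∅.


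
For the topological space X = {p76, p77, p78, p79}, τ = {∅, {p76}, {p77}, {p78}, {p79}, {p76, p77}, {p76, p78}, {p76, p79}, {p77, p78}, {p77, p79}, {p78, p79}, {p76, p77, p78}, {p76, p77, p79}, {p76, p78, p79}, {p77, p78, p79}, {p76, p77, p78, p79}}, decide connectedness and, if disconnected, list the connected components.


(X, τ) is disconnected; components = [{p76}, {p77}, {p78}, {p79}].

Find clopen sets (U ∈ τ with X ∖ U ∈ τ):
  U = ∅, X ∖ U = {p76, p77, p78, p79} — both open, so U is clopen.
  U = {p76}, X ∖ U = {p77, p78, p79} — both open, so U is clopen.
  U = {p77}, X ∖ U = {p76, p78, p79} — both open, so U is clopen.
  U = {p78}, X ∖ U = {p76, p77, p79} — both open, so U is clopen.
  U = {p79}, X ∖ U = {p76, p77, p78} — both open, so U is clopen.
  U = {p76, p77}, X ∖ U = {p78, p79} — both open, so U is clopen.
  U = {p76, p78}, X ∖ U = {p77, p79} — both open, so U is clopen.
  U = {p76, p79}, X ∖ U = {p77, p78} — both open, so U is clopen.
  U = {p77, p78}, X ∖ U = {p76, p79} — both open, so U is clopen.
  U = {p77, p79}, X ∖ U = {p76, p78} — both open, so U is clopen.
  U = {p78, p79}, X ∖ U = {p76, p77} — both open, so U is clopen.
  U = {p76, p77, p78}, X ∖ U = {p79} — both open, so U is clopen.
  U = {p76, p77, p79}, X ∖ U = {p78} — both open, so U is clopen.
  U = {p76, p78, p79}, X ∖ U = {p77} — both open, so U is clopen.
  U = {p77, p78, p79}, X ∖ U = {p76} — both open, so U is clopen.
  U = {p76, p77, p78, p79}, X ∖ U = ∅ — both open, so U is clopen.
Nontrivial clopen(s) exist: e.g. {p76, p78}. So (X, τ) is disconnected.
Compute connected components by grouping points that agree on all clopens:
  component: {p76}
  component: {p77}
  component: {p78}
  component: {p79}


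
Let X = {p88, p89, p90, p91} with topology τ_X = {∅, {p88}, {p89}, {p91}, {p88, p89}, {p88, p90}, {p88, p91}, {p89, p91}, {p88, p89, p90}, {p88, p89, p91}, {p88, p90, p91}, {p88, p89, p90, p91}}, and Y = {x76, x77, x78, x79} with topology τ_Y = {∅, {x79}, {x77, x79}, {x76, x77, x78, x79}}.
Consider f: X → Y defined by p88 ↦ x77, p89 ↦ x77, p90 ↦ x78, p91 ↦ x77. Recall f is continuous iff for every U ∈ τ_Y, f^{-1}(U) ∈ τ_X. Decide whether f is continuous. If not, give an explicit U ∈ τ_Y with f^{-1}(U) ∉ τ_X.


f IS continuous.

Compute f^{-1}(U) for each U ∈ τ_Y:
  U = ∅: f^{-1}(U) = ∅ ∈ τ_X ✓.
  U = {x79}: f^{-1}(U) = ∅ ∈ τ_X ✓.
  U = {x77, x79}: f^{-1}(U) = {p88, p89, p91} ∈ τ_X ✓.
  U = {x76, x77, x78, x79}: f^{-1}(U) = {p88, p89, p90, p91} ∈ τ_X ✓.
Every preimage lies in τ_X, so f IS continuous.


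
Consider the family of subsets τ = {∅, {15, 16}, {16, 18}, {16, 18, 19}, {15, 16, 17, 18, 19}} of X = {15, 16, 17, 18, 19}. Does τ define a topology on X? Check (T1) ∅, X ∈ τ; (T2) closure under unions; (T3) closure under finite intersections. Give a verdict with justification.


τ is NOT a topology on X.

Axiom (T1): ∅ ∈ τ? Yes; X ∈ τ? Yes.
Axiom (T2/T3): check pairwise unions and intersections of members of τ.
Counterexample for (T3): {15, 16} ∩ {16, 18} = {16} ∉ τ. Therefore τ is NOT a topology.


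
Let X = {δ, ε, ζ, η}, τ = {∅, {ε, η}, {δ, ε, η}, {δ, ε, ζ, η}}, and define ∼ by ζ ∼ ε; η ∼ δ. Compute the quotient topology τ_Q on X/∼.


X/∼ = {[δ=η], [ε=ζ]}; |τ_Q| = 2.

Equivalence classes: [δ=η], [ε=ζ].
Quotient map π: X → X/∼ sends δ ↦ [δ=η], ε ↦ [ε=ζ], ζ ↦ [ε=ζ], η ↦ [δ=η].
For each subset V ⊆ X/∼, compute π^{-1}(V) ⊆ X and check whether π^{-1}(V) ∈ τ. V is open in τ_Q iff π^{-1}(V) ∈ τ.
  V = {}: π^{-1}(V) = ∅ ∈ τ ✓.
  V = {[δ=η]}: π^{-1}(V) = {δ, η} ∉ τ ✗.
  V = {[ε=ζ]}: π^{-1}(V) = {ε, ζ} ∉ τ ✗.
  V = {[δ=η], [ε=ζ]}: π^{-1}(V) = {δ, ε, ζ, η} ∈ τ ✓.
Open sets in the quotient: τ_Q = {{}, {[δ=η], [ε=ζ]}} (2 elements).


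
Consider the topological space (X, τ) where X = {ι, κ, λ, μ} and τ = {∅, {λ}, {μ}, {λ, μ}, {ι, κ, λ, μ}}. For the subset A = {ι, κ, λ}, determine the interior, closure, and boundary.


int(A) = {λ}, cl(A) = {ι, κ, λ}, ∂A = {ι, κ}.

Closed sets in (X, τ) are complements of opens:
  closed(X, τ) = {∅, {ι, κ}, {ι, κ, λ}, {ι, κ, μ}, {ι, κ, λ, μ}}.
int(A) = ⋃ {U ∈ τ : U ⊆ A}. Opens contained in A: ∅, {λ}.
Taking the union of these: int(A) = {λ}.
cl(A) = ⋂ {C closed : A ⊆ C}. Closed sets containing A: {ι, κ, λ}, {ι, κ, λ, μ}.
Intersecting these: cl(A) = {ι, κ, λ}.
∂A = cl(A) ∖ int(A) = {ι, κ, λ} ∖ {λ} = {ι, κ}.


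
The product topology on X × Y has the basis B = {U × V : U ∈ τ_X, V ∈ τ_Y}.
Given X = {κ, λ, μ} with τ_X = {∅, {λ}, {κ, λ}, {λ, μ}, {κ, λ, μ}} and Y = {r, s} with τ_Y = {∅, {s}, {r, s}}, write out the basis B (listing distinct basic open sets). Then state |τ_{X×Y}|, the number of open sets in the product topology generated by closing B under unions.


Basis B = {∅ × ∅, {λ} × {s}, {κ, λ} × {s}, {λ} × {r, s}, {λ, μ} × {s}, {κ, λ, μ} × {s}, {κ, λ} × {r, s}, {λ, μ} × {r, s}, {κ, λ, μ} × {r, s}}; |τ_{X×Y}| = 14.

Enumerate products U × V with U ∈ τ_X, V ∈ τ_Y (deduplicated):
  ∅ × ∅ = {} (∅)
  {λ} × {s} = {(λ,s)}
  {κ, λ} × {s} = {(κ,s), (λ,s)}
  {λ} × {r, s} = {(λ,r), (λ,s)}
  {λ, μ} × {s} = {(λ,s), (μ,s)}
  {κ, λ, μ} × {s} = {(κ,s), (λ,s), (μ,s)}
  {κ, λ} × {r, s} = {(κ,r), (κ,s), (λ,r), (λ,s)}
  {λ, μ} × {r, s} = {(λ,r), (λ,s), (μ,r), (μ,s)}
  {κ, λ, μ} × {r, s} = {(κ,r), (κ,s), (λ,r), (λ,s), (μ,r), (μ,s)}
These 9 distinct sets form the basis B.
Close under arbitrary unions to get τ_{X×Y}; counting gives |τ_{X×Y}| = 14.


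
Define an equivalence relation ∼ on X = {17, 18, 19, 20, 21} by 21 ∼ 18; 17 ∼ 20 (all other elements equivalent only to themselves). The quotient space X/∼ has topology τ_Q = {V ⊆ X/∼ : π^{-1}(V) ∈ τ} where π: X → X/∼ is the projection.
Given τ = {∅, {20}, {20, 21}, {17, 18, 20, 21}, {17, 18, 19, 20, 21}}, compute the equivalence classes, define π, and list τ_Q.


X/∼ = {[17=20], [18=21], [19]}; |τ_Q| = 3.

Equivalence classes: [17=20], [18=21], [19].
Quotient map π: X → X/∼ sends 17 ↦ [17=20], 18 ↦ [18=21], 19 ↦ [19], 20 ↦ [17=20], 21 ↦ [18=21].
For each subset V ⊆ X/∼, compute π^{-1}(V) ⊆ X and check whether π^{-1}(V) ∈ τ. V is open in τ_Q iff π^{-1}(V) ∈ τ.
  V = {}: π^{-1}(V) = ∅ ∈ τ ✓.
  V = {[17=20]}: π^{-1}(V) = {17, 20} ∉ τ ✗.
  V = {[18=21]}: π^{-1}(V) = {18, 21} ∉ τ ✗.
  V = {[17=20], [18=21]}: π^{-1}(V) = {17, 18, 20, 21} ∈ τ ✓.
  V = {[19]}: π^{-1}(V) = {19} ∉ τ ✗.
  V = {[17=20], [19]}: π^{-1}(V) = {17, 19, 20} ∉ τ ✗.
  V = {[18=21], [19]}: π^{-1}(V) = {18, 19, 21} ∉ τ ✗.
  V = {[17=20], [18=21], [19]}: π^{-1}(V) = {17, 18, 19, 20, 21} ∈ τ ✓.
Open sets in the quotient: τ_Q = {{}, {[17=20], [18=21]}, {[17=20], [18=21], [19]}} (3 elements).


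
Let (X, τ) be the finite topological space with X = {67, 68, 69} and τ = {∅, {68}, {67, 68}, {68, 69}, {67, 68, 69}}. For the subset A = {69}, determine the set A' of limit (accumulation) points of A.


A' = ∅

For each x ∈ X, list the open sets U ∈ τ with x ∈ U, then check whether U ∩ (A ∖ {x}) ≠ ∅ for every such U.
  x = 67: open {67, 68} ∋ x has {67, 68} ∩ (A ∖ {67}) = ∅, so x is NOT a limit point.
  x = 68: open {68} ∋ x has {68} ∩ (A ∖ {68}) = ∅, so x is NOT a limit point.
  x = 69: open {68, 69} ∋ x has {68, 69} ∩ (A ∖ {69}) = ∅, so x is NOT a limit point.
Collecting: A' = ∅.


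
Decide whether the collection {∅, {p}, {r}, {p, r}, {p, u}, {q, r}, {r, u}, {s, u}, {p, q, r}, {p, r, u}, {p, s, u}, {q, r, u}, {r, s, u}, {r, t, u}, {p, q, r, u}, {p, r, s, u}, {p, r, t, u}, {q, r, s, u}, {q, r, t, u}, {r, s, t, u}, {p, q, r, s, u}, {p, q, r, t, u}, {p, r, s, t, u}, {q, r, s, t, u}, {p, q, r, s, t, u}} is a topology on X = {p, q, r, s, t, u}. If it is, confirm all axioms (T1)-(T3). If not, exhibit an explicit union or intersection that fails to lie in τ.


τ is NOT a topology on X.

Axiom (T1): ∅ ∈ τ? Yes; X ∈ τ? Yes.
Axiom (T2/T3): check pairwise unions and intersections of members of τ.
Counterexample for (T3): {p, u} ∩ {r, u} = {u} ∉ τ. Therefore τ is NOT a topology.


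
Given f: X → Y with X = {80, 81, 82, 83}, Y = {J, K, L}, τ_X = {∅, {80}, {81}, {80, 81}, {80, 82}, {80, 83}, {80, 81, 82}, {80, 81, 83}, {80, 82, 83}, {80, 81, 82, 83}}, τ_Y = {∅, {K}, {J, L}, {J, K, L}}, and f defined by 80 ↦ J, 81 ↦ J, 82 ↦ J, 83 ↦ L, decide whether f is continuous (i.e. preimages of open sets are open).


f IS continuous.

Compute f^{-1}(U) for each U ∈ τ_Y:
  U = ∅: f^{-1}(U) = ∅ ∈ τ_X ✓.
  U = {K}: f^{-1}(U) = ∅ ∈ τ_X ✓.
  U = {J, L}: f^{-1}(U) = {80, 81, 82, 83} ∈ τ_X ✓.
  U = {J, K, L}: f^{-1}(U) = {80, 81, 82, 83} ∈ τ_X ✓.
Every preimage lies in τ_X, so f IS continuous.


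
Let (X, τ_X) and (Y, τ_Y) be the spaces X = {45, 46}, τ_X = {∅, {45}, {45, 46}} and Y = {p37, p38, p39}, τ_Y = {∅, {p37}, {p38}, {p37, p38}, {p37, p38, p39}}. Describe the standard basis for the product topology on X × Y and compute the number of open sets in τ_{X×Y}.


Basis B = {∅ × ∅, {45} × {p37}, {45} × {p38}, {45} × {p37, p38}, {45, 46} × {p37}, {45, 46} × {p38}, {45} × {p37, p38, p39}, {45, 46} × {p37, p38}, {45, 46} × {p37, p38, p39}}; |τ_{X×Y}| = 14.

Enumerate products U × V with U ∈ τ_X, V ∈ τ_Y (deduplicated):
  ∅ × ∅ = {} (∅)
  {45} × {p37} = {(45,p37)}
  {45} × {p38} = {(45,p38)}
  {45} × {p37, p38} = {(45,p37), (45,p38)}
  {45, 46} × {p37} = {(45,p37), (46,p37)}
  {45, 46} × {p38} = {(45,p38), (46,p38)}
  {45} × {p37, p38, p39} = {(45,p37), (45,p38), (45,p39)}
  {45, 46} × {p37, p38} = {(45,p37), (45,p38), (46,p37), (46,p38)}
  {45, 46} × {p37, p38, p39} = {(45,p37), (45,p38), (45,p39), (46,p37), (46,p38), (46,p39)}
These 9 distinct sets form the basis B.
Close under arbitrary unions to get τ_{X×Y}; counting gives |τ_{X×Y}| = 14.


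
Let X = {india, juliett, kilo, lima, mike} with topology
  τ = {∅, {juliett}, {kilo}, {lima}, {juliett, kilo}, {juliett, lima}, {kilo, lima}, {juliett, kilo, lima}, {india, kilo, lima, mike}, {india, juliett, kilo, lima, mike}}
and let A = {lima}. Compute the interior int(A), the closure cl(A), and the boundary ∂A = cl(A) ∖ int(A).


int(A) = {lima}, cl(A) = {india, lima, mike}, ∂A = {india, mike}.

Closed sets in (X, τ) are complements of opens:
  closed(X, τ) = {∅, {juliett}, {india, mike}, {india, juliett, mike}, {india, kilo, mike}, {india, lima, mike}, {india, juliett, kilo, mike}, {india, juliett, lima, mike}, {india, kilo, lima, mike}, {india, juliett, kilo, lima, mike}}.
int(A) = ⋃ {U ∈ τ : U ⊆ A}. Opens contained in A: ∅, {lima}.
Taking the union of these: int(A) = {lima}.
cl(A) = ⋂ {C closed : A ⊆ C}. Closed sets containing A: {india, lima, mike}, {india, juliett, lima, mike}, {india, kilo, lima, mike}, {india, juliett, kilo, lima, mike}.
Intersecting these: cl(A) = {india, lima, mike}.
∂A = cl(A) ∖ int(A) = {india, lima, mike} ∖ {lima} = {india, mike}.


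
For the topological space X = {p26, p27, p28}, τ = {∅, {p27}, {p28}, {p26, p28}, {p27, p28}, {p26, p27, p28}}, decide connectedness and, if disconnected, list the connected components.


(X, τ) is disconnected; components = [{p27}, {p26, p28}].

Find clopen sets (U ∈ τ with X ∖ U ∈ τ):
  U = ∅, X ∖ U = {p26, p27, p28} — both open, so U is clopen.
  U = {p27}, X ∖ U = {p26, p28} — both open, so U is clopen.
  U = {p26, p28}, X ∖ U = {p27} — both open, so U is clopen.
  U = {p26, p27, p28}, X ∖ U = ∅ — both open, so U is clopen.
Nontrivial clopen(s) exist: e.g. {p26, p28}. So (X, τ) is disconnected.
Compute connected components by grouping points that agree on all clopens:
  component: {p27}
  component: {p26, p28}


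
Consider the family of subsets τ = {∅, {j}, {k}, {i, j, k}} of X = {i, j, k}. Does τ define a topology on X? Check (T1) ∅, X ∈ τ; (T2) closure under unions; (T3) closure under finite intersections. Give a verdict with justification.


τ is NOT a topology on X.

Axiom (T1): ∅ ∈ τ? Yes; X ∈ τ? Yes.
Axiom (T2/T3): check pairwise unions and intersections of members of τ.
Counterexample for (T2): {j} ∪ {k} = {j, k} ∉ τ. Therefore τ is NOT a topology.


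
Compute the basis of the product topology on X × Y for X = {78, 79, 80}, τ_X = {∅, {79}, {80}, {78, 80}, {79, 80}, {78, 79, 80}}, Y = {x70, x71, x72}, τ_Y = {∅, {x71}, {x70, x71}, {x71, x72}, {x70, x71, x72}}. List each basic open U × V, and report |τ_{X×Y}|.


Basis B = {∅ × ∅, {79} × {x71}, {80} × {x71}, {78, 80} × {x71}, {79} × {x70, x71}, {79} × {x71, x72}, {79, 80} × {x71}, {80} × {x70, x71}, {80} × {x71, x72}, {78, 79, 80} × {x71}, {79} × {x70, x71, x72}, {80} × {x70, x71, x72}, {78, 80} × {x70, x71}, {78, 80} × {x71, x72}, {79, 80} × {x70, x71}, {79, 80} × {x71, x72}, {78, 80} × {x70, x71, x72}, {78, 79, 80} × {x70, x71}, {78, 79, 80} × {x71, x72}, {79, 80} × {x70, x71, x72}, {78, 79, 80} × {x70, x71, x72}}; |τ_{X×Y}| = 70.

Enumerate products U × V with U ∈ τ_X, V ∈ τ_Y (deduplicated):
  ∅ × ∅ = {} (∅)
  {79} × {x71} = {(79,x71)}
  {80} × {x71} = {(80,x71)}
  {78, 80} × {x71} = {(78,x71), (80,x71)}
  {79} × {x70, x71} = {(79,x70), (79,x71)}
  {79} × {x71, x72} = {(79,x71), (79,x72)}
  {79, 80} × {x71} = {(79,x71), (80,x71)}
  {80} × {x70, x71} = {(80,x70), (80,x71)}
  {80} × {x71, x72} = {(80,x71), (80,x72)}
  {78, 79, 80} × {x71} = {(78,x71), (79,x71), (80,x71)}
  {79} × {x70, x71, x72} = {(79,x70), (79,x71), (79,x72)}
  {80} × {x70, x71, x72} = {(80,x70), (80,x71), (80,x72)}
  {78, 80} × {x70, x71} = {(78,x70), (78,x71), (80,x70), (80,x71)}
  {78, 80} × {x71, x72} = {(78,x71), (78,x72), (80,x71), (80,x72)}
  {79, 80} × {x70, x71} = {(79,x70), (79,x71), (80,x70), (80,x71)}
  {79, 80} × {x71, x72} = {(79,x71), (79,x72), (80,x71), (80,x72)}
  {78, 80} × {x70, x71, x72} = {(78,x70), (78,x71), (78,x72), (80,x70), (80,x71), (80,x72)}
  {78, 79, 80} × {x70, x71} = {(78,x70), (78,x71), (79,x70), (79,x71), (80,x70), (80,x71)}
  {78, 79, 80} × {x71, x72} = {(78,x71), (78,x72), (79,x71), (79,x72), (80,x71), (80,x72)}
  {79, 80} × {x70, x71, x72} = {(79,x70), (79,x71), (79,x72), (80,x70), (80,x71), (80,x72)}
  {78, 79, 80} × {x70, x71, x72} = {(78,x70), (78,x71), (78,x72), (79,x70), (79,x71), (79,x72), (80,x70), (80,x71), (80,x72)}
These 21 distinct sets form the basis B.
Close under arbitrary unions to get τ_{X×Y}; counting gives |τ_{X×Y}| = 70.


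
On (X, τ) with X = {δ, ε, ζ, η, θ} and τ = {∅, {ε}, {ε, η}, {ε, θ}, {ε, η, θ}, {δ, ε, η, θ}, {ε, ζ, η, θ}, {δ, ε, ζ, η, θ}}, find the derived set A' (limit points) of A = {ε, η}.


A' = {δ, ζ, η, θ}

For each x ∈ X, list the open sets U ∈ τ with x ∈ U, then check whether U ∩ (A ∖ {x}) ≠ ∅ for every such U.
  x = δ: opens ∋ x are {δ, ε, η, θ}, {δ, ε, ζ, η, θ}; each meets A ∖ {δ}, so x IS a limit point.
  x = ε: open {ε} ∋ x has {ε} ∩ (A ∖ {ε}) = ∅, so x is NOT a limit point.
  x = ζ: opens ∋ x are {ε, ζ, η, θ}, {δ, ε, ζ, η, θ}; each meets A ∖ {ζ}, so x IS a limit point.
  x = η: opens ∋ x are {ε, η}, {ε, η, θ}, {δ, ε, η, θ}, {ε, ζ, η, θ}, {δ, ε, ζ, η, θ}; each meets A ∖ {η}, so x IS a limit point.
  x = θ: opens ∋ x are {ε, θ}, {ε, η, θ}, {δ, ε, η, θ}, {ε, ζ, η, θ}, {δ, ε, ζ, η, θ}; each meets A ∖ {θ}, so x IS a limit point.
Collecting: A' = {δ, ζ, η, θ}.


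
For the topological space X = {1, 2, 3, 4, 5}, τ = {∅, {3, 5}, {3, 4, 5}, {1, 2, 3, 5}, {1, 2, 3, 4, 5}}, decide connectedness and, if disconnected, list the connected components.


(X, τ) is connected.

Find clopen sets (U ∈ τ with X ∖ U ∈ τ):
  U = ∅, X ∖ U = {1, 2, 3, 4, 5} — both open, so U is clopen.
  U = {1, 2, 3, 4, 5}, X ∖ U = ∅ — both open, so U is clopen.
Only trivial clopens (∅ and X) exist, so (X, τ) is connected.
Compute connected components by grouping points that agree on all clopens:
  component: {1, 2, 3, 4, 5}


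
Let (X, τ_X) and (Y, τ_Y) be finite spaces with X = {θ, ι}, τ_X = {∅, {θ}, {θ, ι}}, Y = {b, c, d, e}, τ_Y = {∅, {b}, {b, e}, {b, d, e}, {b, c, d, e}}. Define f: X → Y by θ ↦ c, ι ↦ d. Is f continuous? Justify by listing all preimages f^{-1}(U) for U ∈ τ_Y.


f is NOT continuous.

Compute f^{-1}(U) for each U ∈ τ_Y:
  U = ∅: f^{-1}(U) = ∅ ∈ τ_X ✓.
  U = {b}: f^{-1}(U) = ∅ ∈ τ_X ✓.
  U = {b, e}: f^{-1}(U) = ∅ ∈ τ_X ✓.
  U = {b, d, e}: f^{-1}(U) = {ι} ∉ τ_X ✗.
  U = {b, c, d, e}: f^{-1}(U) = {θ, ι} ∈ τ_X ✓.
Found U = {b, d, e} with f^{-1}(U) = {ι} not in τ_X. Therefore f is NOT continuous.


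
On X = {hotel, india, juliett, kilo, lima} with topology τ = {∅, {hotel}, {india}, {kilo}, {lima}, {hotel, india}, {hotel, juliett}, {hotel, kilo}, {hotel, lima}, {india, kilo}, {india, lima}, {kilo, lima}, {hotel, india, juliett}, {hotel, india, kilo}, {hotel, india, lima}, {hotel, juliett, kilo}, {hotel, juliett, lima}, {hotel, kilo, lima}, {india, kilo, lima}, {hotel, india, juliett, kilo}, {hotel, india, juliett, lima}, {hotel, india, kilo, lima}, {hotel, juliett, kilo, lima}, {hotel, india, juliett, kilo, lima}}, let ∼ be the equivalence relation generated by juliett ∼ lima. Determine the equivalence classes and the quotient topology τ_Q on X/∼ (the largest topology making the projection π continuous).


X/∼ = {[hotel], [india], [juliett=lima], [kilo]}; |τ_Q| = 12.

Equivalence classes: [hotel], [india], [juliett=lima], [kilo].
Quotient map π: X → X/∼ sends hotel ↦ [hotel], india ↦ [india], juliett ↦ [juliett=lima], kilo ↦ [kilo], lima ↦ [juliett=lima].
For each subset V ⊆ X/∼, compute π^{-1}(V) ⊆ X and check whether π^{-1}(V) ∈ τ. V is open in τ_Q iff π^{-1}(V) ∈ τ.
  V = {}: π^{-1}(V) = ∅ ∈ τ ✓.
  V = {[hotel]}: π^{-1}(V) = {hotel} ∈ τ ✓.
  V = {[india]}: π^{-1}(V) = {india} ∈ τ ✓.
  V = {[hotel], [india]}: π^{-1}(V) = {hotel, india} ∈ τ ✓.
  V = {[juliett=lima]}: π^{-1}(V) = {juliett, lima} ∉ τ ✗.
  V = {[hotel], [juliett=lima]}: π^{-1}(V) = {hotel, juliett, lima} ∈ τ ✓.
  V = {[india], [juliett=lima]}: π^{-1}(V) = {india, juliett, lima} ∉ τ ✗.
  V = {[hotel], [india], [juliett=lima]}: π^{-1}(V) = {hotel, india, juliett, lima} ∈ τ ✓.
  V = {[kilo]}: π^{-1}(V) = {kilo} ∈ τ ✓.
  V = {[hotel], [kilo]}: π^{-1}(V) = {hotel, kilo} ∈ τ ✓.
  V = {[india], [kilo]}: π^{-1}(V) = {india, kilo} ∈ τ ✓.
  V = {[hotel], [india], [kilo]}: π^{-1}(V) = {hotel, india, kilo} ∈ τ ✓.
  V = {[juliett=lima], [kilo]}: π^{-1}(V) = {juliett, kilo, lima} ∉ τ ✗.
  V = {[hotel], [juliett=lima], [kilo]}: π^{-1}(V) = {hotel, juliett, kilo, lima} ∈ τ ✓.
  V = {[india], [juliett=lima], [kilo]}: π^{-1}(V) = {india, juliett, kilo, lima} ∉ τ ✗.
  V = {[hotel], [india], [juliett=lima], [kilo]}: π^{-1}(V) = {hotel, india, juliett, kilo, lima} ∈ τ ✓.
Open sets in the quotient: τ_Q = {{}, {[hotel]}, {[india]}, {[hotel], [india]}, {[hotel], [juliett=lima]}, {[hotel], [india], [juliett=lima]}, {[kilo]}, {[hotel], [kilo]}, {[india], [kilo]}, {[hotel], [india], [kilo]}, {[hotel], [juliett=lima], [kilo]}, {[hotel], [india], [juliett=lima], [kilo]}} (12 elements).


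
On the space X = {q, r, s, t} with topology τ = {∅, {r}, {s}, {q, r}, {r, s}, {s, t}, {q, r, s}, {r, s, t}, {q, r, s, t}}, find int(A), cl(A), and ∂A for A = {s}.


int(A) = {s}, cl(A) = {s, t}, ∂A = {t}.

Closed sets in (X, τ) are complements of opens:
  closed(X, τ) = {∅, {q}, {t}, {q, r}, {q, t}, {s, t}, {q, r, t}, {q, s, t}, {q, r, s, t}}.
int(A) = ⋃ {U ∈ τ : U ⊆ A}. Opens contained in A: ∅, {s}.
Taking the union of these: int(A) = {s}.
cl(A) = ⋂ {C closed : A ⊆ C}. Closed sets containing A: {s, t}, {q, s, t}, {q, r, s, t}.
Intersecting these: cl(A) = {s, t}.
∂A = cl(A) ∖ int(A) = {s, t} ∖ {s} = {t}.


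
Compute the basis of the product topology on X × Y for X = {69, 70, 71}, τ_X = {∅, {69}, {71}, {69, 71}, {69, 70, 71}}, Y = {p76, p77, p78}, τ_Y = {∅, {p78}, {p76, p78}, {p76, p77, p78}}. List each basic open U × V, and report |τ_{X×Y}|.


Basis B = {∅ × ∅, {69} × {p78}, {71} × {p78}, {69} × {p76, p78}, {69, 71} × {p78}, {71} × {p76, p78}, {69} × {p76, p77, p78}, {69, 70, 71} × {p78}, {71} × {p76, p77, p78}, {69, 71} × {p76, p78}, {69, 71} × {p76, p77, p78}, {69, 70, 71} × {p76, p78}, {69, 70, 71} × {p76, p77, p78}}; |τ_{X×Y}| = 30.

Enumerate products U × V with U ∈ τ_X, V ∈ τ_Y (deduplicated):
  ∅ × ∅ = {} (∅)
  {69} × {p78} = {(69,p78)}
  {71} × {p78} = {(71,p78)}
  {69} × {p76, p78} = {(69,p76), (69,p78)}
  {69, 71} × {p78} = {(69,p78), (71,p78)}
  {71} × {p76, p78} = {(71,p76), (71,p78)}
  {69} × {p76, p77, p78} = {(69,p76), (69,p77), (69,p78)}
  {69, 70, 71} × {p78} = {(69,p78), (70,p78), (71,p78)}
  {71} × {p76, p77, p78} = {(71,p76), (71,p77), (71,p78)}
  {69, 71} × {p76, p78} = {(69,p76), (69,p78), (71,p76), (71,p78)}
  {69, 71} × {p76, p77, p78} = {(69,p76), (69,p77), (69,p78), (71,p76), (71,p77), (71,p78)}
  {69, 70, 71} × {p76, p78} = {(69,p76), (69,p78), (70,p76), (70,p78), (71,p76), (71,p78)}
  {69, 70, 71} × {p76, p77, p78} = {(69,p76), (69,p77), (69,p78), (70,p76), (70,p77), (70,p78), (71,p76), (71,p77), (71,p78)}
These 13 distinct sets form the basis B.
Close under arbitrary unions to get τ_{X×Y}; counting gives |τ_{X×Y}| = 30.


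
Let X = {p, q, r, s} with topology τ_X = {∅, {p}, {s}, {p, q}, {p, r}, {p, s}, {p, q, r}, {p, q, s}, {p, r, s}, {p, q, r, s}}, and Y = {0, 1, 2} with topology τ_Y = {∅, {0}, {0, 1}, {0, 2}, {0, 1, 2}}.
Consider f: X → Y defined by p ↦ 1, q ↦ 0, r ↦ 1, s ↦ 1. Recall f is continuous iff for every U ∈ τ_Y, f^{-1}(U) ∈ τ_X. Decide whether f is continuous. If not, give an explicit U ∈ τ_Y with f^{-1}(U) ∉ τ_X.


f is NOT continuous.

Compute f^{-1}(U) for each U ∈ τ_Y:
  U = ∅: f^{-1}(U) = ∅ ∈ τ_X ✓.
  U = {0}: f^{-1}(U) = {q} ∉ τ_X ✗.
  U = {0, 1}: f^{-1}(U) = {p, q, r, s} ∈ τ_X ✓.
  U = {0, 2}: f^{-1}(U) = {q} ∉ τ_X ✗.
  U = {0, 1, 2}: f^{-1}(U) = {p, q, r, s} ∈ τ_X ✓.
Found U = {0} with f^{-1}(U) = {q} not in τ_X. Therefore f is NOT continuous.


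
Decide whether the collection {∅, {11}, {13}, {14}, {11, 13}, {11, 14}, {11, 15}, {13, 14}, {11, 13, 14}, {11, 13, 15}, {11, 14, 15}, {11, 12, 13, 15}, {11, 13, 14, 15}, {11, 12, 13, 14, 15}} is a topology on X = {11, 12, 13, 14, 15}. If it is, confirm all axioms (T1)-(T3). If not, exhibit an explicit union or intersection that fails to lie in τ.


τ IS a topology on X.

Axiom (T1): ∅ ∈ τ? Yes; X ∈ τ? Yes.
Axiom (T2/T3): check pairwise unions and intersections of members of τ.
All pairwise intersections and unions checked — each lies in τ. Therefore τ satisfies (T1), (T2), (T3): it IS a topology on X.


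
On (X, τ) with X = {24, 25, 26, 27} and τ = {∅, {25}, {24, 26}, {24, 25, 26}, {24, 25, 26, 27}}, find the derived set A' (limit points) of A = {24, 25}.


A' = {26, 27}

For each x ∈ X, list the open sets U ∈ τ with x ∈ U, then check whether U ∩ (A ∖ {x}) ≠ ∅ for every such U.
  x = 24: open {24, 26} ∋ x has {24, 26} ∩ (A ∖ {24}) = ∅, so x is NOT a limit point.
  x = 25: open {25} ∋ x has {25} ∩ (A ∖ {25}) = ∅, so x is NOT a limit point.
  x = 26: opens ∋ x are {24, 26}, {24, 25, 26}, {24, 25, 26, 27}; each meets A ∖ {26}, so x IS a limit point.
  x = 27: opens ∋ x are {24, 25, 26, 27}; each meets A ∖ {27}, so x IS a limit point.
Collecting: A' = {26, 27}.


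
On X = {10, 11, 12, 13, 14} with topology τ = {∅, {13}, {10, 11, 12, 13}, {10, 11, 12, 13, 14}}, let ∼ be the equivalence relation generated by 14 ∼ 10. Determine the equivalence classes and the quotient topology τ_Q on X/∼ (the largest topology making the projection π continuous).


X/∼ = {[10=14], [11], [12], [13]}; |τ_Q| = 3.

Equivalence classes: [10=14], [11], [12], [13].
Quotient map π: X → X/∼ sends 10 ↦ [10=14], 11 ↦ [11], 12 ↦ [12], 13 ↦ [13], 14 ↦ [10=14].
For each subset V ⊆ X/∼, compute π^{-1}(V) ⊆ X and check whether π^{-1}(V) ∈ τ. V is open in τ_Q iff π^{-1}(V) ∈ τ.
  V = {}: π^{-1}(V) = ∅ ∈ τ ✓.
  V = {[10=14]}: π^{-1}(V) = {10, 14} ∉ τ ✗.
  V = {[11]}: π^{-1}(V) = {11} ∉ τ ✗.
  V = {[10=14], [11]}: π^{-1}(V) = {10, 11, 14} ∉ τ ✗.
  V = {[12]}: π^{-1}(V) = {12} ∉ τ ✗.
  V = {[10=14], [12]}: π^{-1}(V) = {10, 12, 14} ∉ τ ✗.
  V = {[11], [12]}: π^{-1}(V) = {11, 12} ∉ τ ✗.
  V = {[10=14], [11], [12]}: π^{-1}(V) = {10, 11, 12, 14} ∉ τ ✗.
  V = {[13]}: π^{-1}(V) = {13} ∈ τ ✓.
  V = {[10=14], [13]}: π^{-1}(V) = {10, 13, 14} ∉ τ ✗.
  V = {[11], [13]}: π^{-1}(V) = {11, 13} ∉ τ ✗.
  V = {[10=14], [11], [13]}: π^{-1}(V) = {10, 11, 13, 14} ∉ τ ✗.
  V = {[12], [13]}: π^{-1}(V) = {12, 13} ∉ τ ✗.
  V = {[10=14], [12], [13]}: π^{-1}(V) = {10, 12, 13, 14} ∉ τ ✗.
  V = {[11], [12], [13]}: π^{-1}(V) = {11, 12, 13} ∉ τ ✗.
  V = {[10=14], [11], [12], [13]}: π^{-1}(V) = {10, 11, 12, 13, 14} ∈ τ ✓.
Open sets in the quotient: τ_Q = {{}, {[13]}, {[10=14], [11], [12], [13]}} (3 elements).
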